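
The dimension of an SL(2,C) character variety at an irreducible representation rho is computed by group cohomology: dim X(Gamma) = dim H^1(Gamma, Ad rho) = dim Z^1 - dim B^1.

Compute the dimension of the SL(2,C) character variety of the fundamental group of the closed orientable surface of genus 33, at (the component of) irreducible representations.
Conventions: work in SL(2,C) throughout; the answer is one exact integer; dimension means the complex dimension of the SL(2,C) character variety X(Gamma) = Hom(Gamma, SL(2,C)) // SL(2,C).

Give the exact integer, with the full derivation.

Gamma = pi_1(Sigma_33) = < a_1, b_1, ..., a_33, b_33 | prod [a_i, b_i] > has 2g = 66 generators and 1 relator.
Unconstrained cocycle data is one sl_2 vector per generator (198 dimensions), cut by the relator condition d_2(z) = 0.
d_2 is surjective at irreducible rho (its cokernel H^2 is dual to H^0 = 0), so dim Z^1 = 198 - 3 = 195.
As always at irreducible rho, dim B^1 = 3.
dim H^1 = 195 - 3 = 192 = dim X.

192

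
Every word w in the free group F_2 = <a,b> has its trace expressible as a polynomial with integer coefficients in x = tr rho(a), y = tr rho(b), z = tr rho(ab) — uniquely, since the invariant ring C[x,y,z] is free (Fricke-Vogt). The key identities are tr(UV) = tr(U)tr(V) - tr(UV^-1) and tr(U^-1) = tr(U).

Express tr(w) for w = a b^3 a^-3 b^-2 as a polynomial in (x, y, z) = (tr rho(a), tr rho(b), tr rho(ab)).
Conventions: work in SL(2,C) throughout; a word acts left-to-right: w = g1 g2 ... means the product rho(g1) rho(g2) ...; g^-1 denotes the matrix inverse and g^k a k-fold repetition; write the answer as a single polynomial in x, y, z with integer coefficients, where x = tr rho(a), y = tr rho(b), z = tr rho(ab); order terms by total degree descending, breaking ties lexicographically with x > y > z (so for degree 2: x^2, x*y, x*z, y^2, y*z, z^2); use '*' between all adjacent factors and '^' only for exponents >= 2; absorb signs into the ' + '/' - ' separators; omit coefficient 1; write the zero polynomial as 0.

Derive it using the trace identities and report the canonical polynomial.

trace(b^2) = trace(b) trace(b) - trace(1)   [square of b] = y^2 - 2
trace(b^3) = trace(b) trace(b^2) - trace(b)   [square of b] = y^3 - 3*y
trace(a b^2) = trace(b) trace(a b) - trace(a)   [square of b] = y*z - x
trace(b^3 a) = trace(b) trace(a b^2) - trace(a b)   [square of b] = y^2*z - x*y - z
trace(b^3 a^-1) = trace(b^3) trace(a) - trace(b^3 a)   [inverse elimination on a] = x*y^3 - y^2*z - 2*x*y + z
trace(b a b^3) = trace(b) trace(b a b^2) - trace(b a b)   [square of b] = y^3*z - x*y^2 - 2*y*z + x
trace(a b a b) = trace(a b) trace(a b) - trace(1)   [split at a repeated a] = z^2 - 2
trace(a b a) = trace(a) trace(b a) - trace(b)   [square of a] = x*z - y
trace(a b a b^2) = trace(b) trace(a b a b) - trace(a b a)   [square of b] = y*z^2 - x*z - y
trace(b a b^3 a) = trace(b) trace(a b a b^2) - trace(a b a b)   [square of b] = y^2*z^2 - x*y*z - y^2 - z^2 + 2
trace(a^-1 b a b^3) = trace(b a b^3) trace(a) - trace(b a b^3 a)   [inverse elimination on a] = x*y^3*z - x^2*y^2 - y^2*z^2 - x*y*z + x^2 + y^2 + z^2 - 2
trace(a b^3 a^-2 b) = trace(a^-1 b a b^3) trace(a) - trace(a^-1 b a b^3 a)   [inverse elimination on a] = x^2*y^3*z - x^3*y^2 - x*y^2*z^2 - x^2*y*z - y^3*z + x^3 + 2*x*y^2 + x*z^2 + 2*y*z - 3*x
trace(a^-2 b^-1 a b^3) = trace(a b^3 a^-2) trace(b) - trace(a b^3 a^-2 b)   [inverse elimination on b] = -x^2*y^3*z + x^3*y^2 + x*y^4 + x*y^2*z^2 + x^2*y*z - x^3 - 4*x*y^2 - x*z^2 - y*z + 3*x
trace(a^-1 b^-1 a b^3) = trace(a b^3 a^-1) trace(b) - trace(a b^3 a^-1 b)   [inverse elimination on b] = -x*y^3*z + x^2*y^2 + y^4 + y^2*z^2 + x*y*z - x^2 - 4*y^2 - z^2 + 2
trace(b^-1 a b^3 a^-3) = trace(a^-2 b^-1 a b^3) trace(a) - trace(a^-2 b^-1 a b^3 a)   [inverse elimination on a] = -x^3*y^3*z + x^4*y^2 + x^2*y^4 + x^2*y^2*z^2 + x^3*y*z + x*y^3*z - x^4 - 5*x^2*y^2 - x^2*z^2 - y^4 - y^2*z^2 - 2*x*y*z + 4*x^2 + 4*y^2 + z^2 - 2
trace(b^3 a^-2) = trace(a^-1 b^3) trace(a) - trace(a^-1 b^3 a)   [inverse elimination on a] = x^2*y^3 - x*y^2*z - 2*x^2*y - y^3 + x*z + 3*y
trace(a b^3 a^-3 b^-2) = trace(b^-1 a b^3 a^-3) trace(b) - trace(b^-1 a b^3 a^-3 b)   [inverse elimination on b] = -x^3*y^4*z + x^4*y^3 + x^2*y^5 + x^2*y^3*z^2 + x^3*y^2*z + x*y^4*z - x^4*y - 6*x^2*y^3 - x^2*y*z^2 - y^5 - y^3*z^2 - x*y^2*z + 6*x^2*y + 5*y^3 + y*z^2 - x*z - 5*y

-x^3*y^4*z + x^4*y^3 + x^2*y^5 + x^2*y^3*z^2 + x^3*y^2*z + x*y^4*z - x^4*y - 6*x^2*y^3 - x^2*y*z^2 - y^5 - y^3*z^2 - x*y^2*z + 6*x^2*y + 5*y^3 + y*z^2 - x*z - 5*y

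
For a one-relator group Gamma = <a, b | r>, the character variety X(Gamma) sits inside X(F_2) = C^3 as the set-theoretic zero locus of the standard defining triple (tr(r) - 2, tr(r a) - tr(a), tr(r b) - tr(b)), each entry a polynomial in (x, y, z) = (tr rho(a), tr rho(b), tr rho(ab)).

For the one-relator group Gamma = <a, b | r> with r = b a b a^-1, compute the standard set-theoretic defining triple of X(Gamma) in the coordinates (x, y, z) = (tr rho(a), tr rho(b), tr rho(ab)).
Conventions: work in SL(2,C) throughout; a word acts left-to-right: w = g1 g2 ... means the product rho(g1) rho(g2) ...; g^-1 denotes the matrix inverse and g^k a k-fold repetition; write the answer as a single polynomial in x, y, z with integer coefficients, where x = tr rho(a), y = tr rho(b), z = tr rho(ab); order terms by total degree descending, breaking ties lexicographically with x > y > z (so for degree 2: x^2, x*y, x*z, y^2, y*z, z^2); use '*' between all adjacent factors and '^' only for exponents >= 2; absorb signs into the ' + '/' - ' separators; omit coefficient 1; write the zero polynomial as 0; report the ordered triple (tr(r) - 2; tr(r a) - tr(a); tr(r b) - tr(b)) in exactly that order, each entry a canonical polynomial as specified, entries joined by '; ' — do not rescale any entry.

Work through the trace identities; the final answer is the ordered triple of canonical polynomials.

tr(b a b) = tr(b) tr(a b) - tr(a) = y*z - x
tr(b a b a) = tr(b a) tr(b a) - tr(1)   [split at repeated b] = z^2 - 2
reduce: tr(b a b a^-1) = tr(b a b) tr(a) - tr(b a b a) = x*y*z - x^2 - z^2 + 2
tr(b^2 a b) = tr(b) tr(a b^2) - tr(a b) = y^2*z - x*y - z
tr(a b a) = tr(a) tr(b a) - tr(b) = x*z - y
reduce: tr(b^2 a b a) = tr(b) tr(a b a b) - tr(a b a) = y*z^2 - x*z - y
tr(b a b a^-1 b) = tr(b^2 a b) tr(a) - tr(b^2 a b a) = x*y^2*z - x^2*y - y*z^2 + y
assemble the triple (tr(r) - 2; tr(r a) - x; tr(r b) - y)

x*y*z - x^2 - z^2; y*z - 2*x; x*y^2*z - x^2*y - y*z^2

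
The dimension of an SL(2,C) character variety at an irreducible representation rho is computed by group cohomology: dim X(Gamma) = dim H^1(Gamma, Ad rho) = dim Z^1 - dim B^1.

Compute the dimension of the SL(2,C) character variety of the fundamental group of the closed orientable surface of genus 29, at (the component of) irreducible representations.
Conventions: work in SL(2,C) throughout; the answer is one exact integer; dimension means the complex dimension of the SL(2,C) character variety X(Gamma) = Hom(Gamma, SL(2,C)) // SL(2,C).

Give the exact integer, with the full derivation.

168

The genus-29 surface group: 2g = 58 generators, one relator prod [a_i, b_i].
Before the relator condition, cocycle space has dim 3*58 = 174.
At an irreducible rho, H^2 = coker(d_2) vanishes (Poincare duality: H^2 is dual to H^0 = invariants = 0), so d_2 is surjective onto sl_2 and dim Z^1 = 174 - 3 = 171.
As always at irreducible rho, dim B^1 = 3.
dim X = dim H^1 = 171 - 3 = 168.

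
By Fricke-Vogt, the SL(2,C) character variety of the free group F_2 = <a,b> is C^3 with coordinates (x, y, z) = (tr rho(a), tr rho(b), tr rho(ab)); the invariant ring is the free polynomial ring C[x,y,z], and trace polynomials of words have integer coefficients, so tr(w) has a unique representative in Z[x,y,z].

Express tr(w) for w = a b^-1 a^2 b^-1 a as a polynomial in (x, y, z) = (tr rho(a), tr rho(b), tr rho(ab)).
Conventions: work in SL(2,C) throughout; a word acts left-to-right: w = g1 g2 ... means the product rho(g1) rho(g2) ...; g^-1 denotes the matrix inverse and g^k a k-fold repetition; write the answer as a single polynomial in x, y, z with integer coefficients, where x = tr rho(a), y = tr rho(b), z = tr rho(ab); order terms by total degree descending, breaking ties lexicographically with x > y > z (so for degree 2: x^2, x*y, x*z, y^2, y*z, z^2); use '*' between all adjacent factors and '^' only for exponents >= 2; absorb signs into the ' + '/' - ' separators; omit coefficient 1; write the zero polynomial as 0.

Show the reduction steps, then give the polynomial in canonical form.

use: trace(a^2) = trace(a)*trace(a) - trace(1) = x^2 - 2
apply: trace(a^3) = trace(a)*trace(a^2) - trace(a) = x^3 - 3*x
trace(a^4) = trace(a)*trace(a^3) - trace(a^2) = x^4 - 4*x^2 + 2
apply: trace(a b a) = trace(a)*trace(b a) - trace(b) = x*z - y
use: trace(a b a^2) = trace(a)*trace(a b a) - trace(a b) = x^2*z - x*y - z
apply: trace(a^4 b) = trace(a)*trace(a b a^2) - trace(a b a) = x^3*z - x^2*y - 2*x*z + y
apply: trace(a^2 b^-1 a^2) = trace(a^4)*trace(b) - trace(a^4 b) = x^4*y - x^3*z - 3*x^2*y + 2*x*z + y
trace(b a b a) = trace(a b)*trace(a b) - trace(1) = z^2 - 2
trace(b a b) = trace(b)*trace(a b) - trace(a) = y*z - x
trace(b a^2 b a) = trace(a)*trace(b a b a) - trace(b a b) = x*z^2 - y*z - x
trace(b a^2 b) = trace(b)*trace(a^2 b) - trace(a^2) = x*y*z - x^2 - y^2 + 2
use: trace(a^2 b a^2 b) = trace(a)*trace(b a^2 b a) - trace(b a^2 b) = x^2*z^2 - 2*x*y*z + y^2 - 2
trace(a^2 b^-1 a^2 b) = trace(a^2 b a^2)*trace(b) - trace(a^2 b a^2 b) = x^3*y*z - x^2*y^2 - x^2*z^2 + 2
apply: trace(a b^-1 a^2 b^-1 a) = trace(a^2 b^-1 a^2)*trace(b) - trace(a^2 b^-1 a^2 b) = x^4*y^2 - 2*x^3*y*z - 2*x^2*y^2 + x^2*z^2 + 2*x*y*z + y^2 - 2

x^4*y^2 - 2*x^3*y*z - 2*x^2*y^2 + x^2*z^2 + 2*x*y*z + y^2 - 2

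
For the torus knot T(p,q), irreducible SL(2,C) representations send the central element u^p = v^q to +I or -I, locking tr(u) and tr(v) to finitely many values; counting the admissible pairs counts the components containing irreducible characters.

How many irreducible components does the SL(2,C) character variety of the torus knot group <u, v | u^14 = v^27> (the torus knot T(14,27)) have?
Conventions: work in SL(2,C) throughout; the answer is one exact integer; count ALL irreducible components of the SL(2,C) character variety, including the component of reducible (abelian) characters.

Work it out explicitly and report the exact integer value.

For T(14,27): irreducibility forces the central element u^14 = v^27 to one of +I, -I.
This locks tr(u) to 2*cos(pi*alpha/14), alpha in 1..13, and tr(v) to 2*cos(pi*beta/27), beta in 1..26, on each component of irreducible characters.
The two central values (-1)^alpha I and (-1)^beta I must be the same matrix, so alpha and beta share a parity.
Enumerate parity-matched pairs: 7*13 odd-odd plus 6*13 even-even gives 169.
Total: 169 irreducible-character components + 1 reducible (abelian) component = 170.

170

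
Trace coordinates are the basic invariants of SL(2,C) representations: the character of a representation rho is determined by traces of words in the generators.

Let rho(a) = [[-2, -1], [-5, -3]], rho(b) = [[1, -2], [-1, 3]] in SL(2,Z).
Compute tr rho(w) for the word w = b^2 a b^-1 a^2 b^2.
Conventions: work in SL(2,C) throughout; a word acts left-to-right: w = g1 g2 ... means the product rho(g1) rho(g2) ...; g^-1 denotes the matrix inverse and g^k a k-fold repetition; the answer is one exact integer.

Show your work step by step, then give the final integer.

rho(b) = [[1, -2], [-1, 3]]
... * rho(b) = [[1, -2], [-1, 3]]  ->  [[3, -8], [-4, 11]]
... * rho(a) = [[-2, -1], [-5, -3]]  ->  [[34, 21], [-47, -29]]
... * rho(b^-1) = [[3, 2], [1, 1]]  ->  [[123, 89], [-170, -123]]
... * rho(a) = [[-2, -1], [-5, -3]]  ->  [[-691, -390], [955, 539]]
... * rho(a) = [[-2, -1], [-5, -3]]  ->  [[3332, 1861], [-4605, -2572]]
... * rho(b) = [[1, -2], [-1, 3]]  ->  [[1471, -1081], [-2033, 1494]]
... * rho(b) = [[1, -2], [-1, 3]]  ->  [[2552, -6185], [-3527, 8548]]
tr = 2552 + 8548 = 11100

11100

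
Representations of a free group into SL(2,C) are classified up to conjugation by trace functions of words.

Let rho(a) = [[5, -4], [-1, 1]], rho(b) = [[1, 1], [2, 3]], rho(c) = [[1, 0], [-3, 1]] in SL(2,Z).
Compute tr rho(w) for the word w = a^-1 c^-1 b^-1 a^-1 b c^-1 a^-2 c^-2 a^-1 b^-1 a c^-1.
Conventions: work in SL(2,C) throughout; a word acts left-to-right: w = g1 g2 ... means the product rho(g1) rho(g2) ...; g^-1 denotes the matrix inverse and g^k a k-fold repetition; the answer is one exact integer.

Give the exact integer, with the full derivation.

16035785

rho(a^-1) = [[1, 4], [1, 5]]
... * rho(c^-1) = [[1, 0], [3, 1]]  ->  [[13, 4], [16, 5]]
... * rho(b^-1) = [[3, -1], [-2, 1]]  ->  [[31, -9], [38, -11]]
... * rho(a^-1) = [[1, 4], [1, 5]]  ->  [[22, 79], [27, 97]]
... * rho(b) = [[1, 1], [2, 3]]  ->  [[180, 259], [221, 318]]
... * rho(c^-1) = [[1, 0], [3, 1]]  ->  [[957, 259], [1175, 318]]
... * rho(a^-1) = [[1, 4], [1, 5]]  ->  [[1216, 5123], [1493, 6290]]
... * rho(a^-1) = [[1, 4], [1, 5]]  ->  [[6339, 30479], [7783, 37422]]
... * rho(c^-1) = [[1, 0], [3, 1]]  ->  [[97776, 30479], [120049, 37422]]
... * rho(c^-1) = [[1, 0], [3, 1]]  ->  [[189213, 30479], [232315, 37422]]
... * rho(a^-1) = [[1, 4], [1, 5]]  ->  [[219692, 909247], [269737, 1116370]]
... * rho(b^-1) = [[3, -1], [-2, 1]]  ->  [[-1159418, 689555], [-1423529, 846633]]
... * rho(a) = [[5, -4], [-1, 1]]  ->  [[-6486645, 5327227], [-7964278, 6540749]]
... * rho(c^-1) = [[1, 0], [3, 1]]  ->  [[9495036, 5327227], [11657969, 6540749]]
tr = 9495036 + 6540749 = 16035785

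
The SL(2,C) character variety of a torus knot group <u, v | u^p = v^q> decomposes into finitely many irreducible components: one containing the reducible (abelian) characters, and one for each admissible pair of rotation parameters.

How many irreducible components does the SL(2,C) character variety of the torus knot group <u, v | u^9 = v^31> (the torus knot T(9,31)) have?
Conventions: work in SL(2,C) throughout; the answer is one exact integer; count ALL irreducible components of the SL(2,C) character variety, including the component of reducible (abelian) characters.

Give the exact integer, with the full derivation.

121

For T(9,31): irreducibility forces the central element u^9 = v^31 to one of +I, -I.
So on each irreducible component the traces are pinned: tr(u) = 2*cos(pi*alpha/9) with 1 <= alpha <= 8, tr(v) = 2*cos(pi*beta/31) with 1 <= beta <= 30.
The two central values (-1)^alpha I and (-1)^beta I must be the same matrix, so alpha and beta share a parity.
count pairs: odd alpha (4 choices) x odd beta (15), plus even alpha (4) x even beta (15): 4*15 + 4*15 = 120.
That is 120 components of irreducible characters, and with the reducible (abelian) component the total is 121.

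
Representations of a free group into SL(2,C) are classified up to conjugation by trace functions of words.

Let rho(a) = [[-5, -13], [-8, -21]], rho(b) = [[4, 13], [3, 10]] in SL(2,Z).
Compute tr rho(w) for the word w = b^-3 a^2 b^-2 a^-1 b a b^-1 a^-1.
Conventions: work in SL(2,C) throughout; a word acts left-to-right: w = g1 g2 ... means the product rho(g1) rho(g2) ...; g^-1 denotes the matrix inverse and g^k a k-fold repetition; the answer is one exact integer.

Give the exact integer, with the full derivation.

rho(b^-1) = [[10, -13], [-3, 4]]
... * rho(b^-1) = [[10, -13], [-3, 4]]  ->  [[139, -182], [-42, 55]]
... * rho(b^-1) = [[10, -13], [-3, 4]]  ->  [[1936, -2535], [-585, 766]]
... * rho(a) = [[-5, -13], [-8, -21]]  ->  [[10600, 28067], [-3203, -8481]]
... * rho(a) = [[-5, -13], [-8, -21]]  ->  [[-277536, -727207], [83863, 219740]]
... * rho(b^-1) = [[10, -13], [-3, 4]]  ->  [[-593739, 699140], [179410, -211259]]
... * rho(b^-1) = [[10, -13], [-3, 4]]  ->  [[-8034810, 10515167], [2427877, -3177366]]
... * rho(a^-1) = [[-21, 13], [8, -5]]  ->  [[252852346, -157028365], [-76404345, 47449231]]
... * rho(b) = [[4, 13], [3, 10]]  ->  [[540324289, 1716796848], [-163269687, -518764175]]
... * rho(a) = [[-5, -13], [-8, -21]]  ->  [[-16435996229, -43076949565], [4966461835, 13016553606]]
... * rho(b^-1) = [[10, -13], [-3, 4]]  ->  [[-35129113595, 41360152717], [10614957532, -12497789431]]
... * rho(a^-1) = [[-21, 13], [8, -5]]  ->  [[1068592607231, -663479240320], [-322896423620, 200483395071]]
tr = 1068592607231 + 200483395071 = 1269076002302

1269076002302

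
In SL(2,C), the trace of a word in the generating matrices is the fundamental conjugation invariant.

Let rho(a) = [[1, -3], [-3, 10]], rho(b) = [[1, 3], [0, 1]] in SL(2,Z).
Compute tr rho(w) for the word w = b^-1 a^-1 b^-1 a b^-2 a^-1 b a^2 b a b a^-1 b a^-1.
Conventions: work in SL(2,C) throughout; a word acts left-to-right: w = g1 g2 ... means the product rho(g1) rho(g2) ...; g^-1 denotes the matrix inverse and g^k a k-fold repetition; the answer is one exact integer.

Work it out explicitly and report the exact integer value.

12085202

rho(b^-1) = [[1, -3], [0, 1]]
... * rho(a^-1) = [[10, 3], [3, 1]]  ->  [[1, 0], [3, 1]]
... * rho(b^-1) = [[1, -3], [0, 1]]  ->  [[1, -3], [3, -8]]
... * rho(a) = [[1, -3], [-3, 10]]  ->  [[10, -33], [27, -89]]
... * rho(b^-1) = [[1, -3], [0, 1]]  ->  [[10, -63], [27, -170]]
... * rho(b^-1) = [[1, -3], [0, 1]]  ->  [[10, -93], [27, -251]]
... * rho(a^-1) = [[10, 3], [3, 1]]  ->  [[-179, -63], [-483, -170]]
... * rho(b) = [[1, 3], [0, 1]]  ->  [[-179, -600], [-483, -1619]]
... * rho(a) = [[1, -3], [-3, 10]]  ->  [[1621, -5463], [4374, -14741]]
... * rho(a) = [[1, -3], [-3, 10]]  ->  [[18010, -59493], [48597, -160532]]
... * rho(b) = [[1, 3], [0, 1]]  ->  [[18010, -5463], [48597, -14741]]
... * rho(a) = [[1, -3], [-3, 10]]  ->  [[34399, -108660], [92820, -293201]]
... * rho(b) = [[1, 3], [0, 1]]  ->  [[34399, -5463], [92820, -14741]]
... * rho(a^-1) = [[10, 3], [3, 1]]  ->  [[327601, 97734], [883977, 263719]]
... * rho(b) = [[1, 3], [0, 1]]  ->  [[327601, 1080537], [883977, 2915650]]
... * rho(a^-1) = [[10, 3], [3, 1]]  ->  [[6517621, 2063340], [17586720, 5567581]]
tr = 6517621 + 5567581 = 12085202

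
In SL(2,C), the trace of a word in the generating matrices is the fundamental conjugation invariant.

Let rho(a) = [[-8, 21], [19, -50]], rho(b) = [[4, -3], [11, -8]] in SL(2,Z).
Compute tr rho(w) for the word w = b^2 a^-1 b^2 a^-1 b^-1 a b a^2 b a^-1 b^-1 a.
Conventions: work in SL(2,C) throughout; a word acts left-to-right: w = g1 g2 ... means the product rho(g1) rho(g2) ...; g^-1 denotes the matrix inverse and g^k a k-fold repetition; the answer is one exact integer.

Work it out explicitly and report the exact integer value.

4794165038749503638

rho(b) = [[4, -3], [11, -8]]
... * rho(b) = [[4, -3], [11, -8]]  ->  [[-17, 12], [-44, 31]]
... * rho(a^-1) = [[-50, -21], [-19, -8]]  ->  [[622, 261], [1611, 676]]
... * rho(b) = [[4, -3], [11, -8]]  ->  [[5359, -3954], [13880, -10241]]
... * rho(b) = [[4, -3], [11, -8]]  ->  [[-22058, 15555], [-57131, 40288]]
... * rho(a^-1) = [[-50, -21], [-19, -8]]  ->  [[807355, 338778], [2091078, 877447]]
... * rho(b^-1) = [[-8, 3], [-11, 4]]  ->  [[-10185398, 3777177], [-26380541, 9783022]]
... * rho(a) = [[-8, 21], [19, -50]]  ->  [[153249547, -402752208], [396921746, -1043142461]]
... * rho(b) = [[4, -3], [11, -8]]  ->  [[-3817276100, 2762269023], [-9886880087, 7154374450]]
... * rho(a) = [[-8, 21], [19, -50]]  ->  [[83021320237, -218276249250], [215028155246, -565343204327]]
... * rho(a) = [[-8, 21], [19, -50]]  ->  [[-4811419297646, 12657260187477], [-12461746124181, 32782751476516]]
... * rho(b) = [[4, -3], [11, -8]]  ->  [[119984184871663, -86823823606878], [310763281744952, -224876773439585]]
... * rho(a^-1) = [[-50, -21], [-19, -8]]  ->  [[-4349556595052468, -1825077293449899], [-11265505391895485, -4727014729127312]]
... * rho(b^-1) = [[-8, 3], [-11, 4]]  ->  [[54872302988368633, -20348978958957000], [142121205155564312, -52704575092195703]]
... * rho(a) = [[-8, 21], [19, -50]]  ->  [[-825609024127132064, 2169767310703591293], [-2138356567996232853, 5619774062876635702]]
tr = -825609024127132064 + 5619774062876635702 = 4794165038749503638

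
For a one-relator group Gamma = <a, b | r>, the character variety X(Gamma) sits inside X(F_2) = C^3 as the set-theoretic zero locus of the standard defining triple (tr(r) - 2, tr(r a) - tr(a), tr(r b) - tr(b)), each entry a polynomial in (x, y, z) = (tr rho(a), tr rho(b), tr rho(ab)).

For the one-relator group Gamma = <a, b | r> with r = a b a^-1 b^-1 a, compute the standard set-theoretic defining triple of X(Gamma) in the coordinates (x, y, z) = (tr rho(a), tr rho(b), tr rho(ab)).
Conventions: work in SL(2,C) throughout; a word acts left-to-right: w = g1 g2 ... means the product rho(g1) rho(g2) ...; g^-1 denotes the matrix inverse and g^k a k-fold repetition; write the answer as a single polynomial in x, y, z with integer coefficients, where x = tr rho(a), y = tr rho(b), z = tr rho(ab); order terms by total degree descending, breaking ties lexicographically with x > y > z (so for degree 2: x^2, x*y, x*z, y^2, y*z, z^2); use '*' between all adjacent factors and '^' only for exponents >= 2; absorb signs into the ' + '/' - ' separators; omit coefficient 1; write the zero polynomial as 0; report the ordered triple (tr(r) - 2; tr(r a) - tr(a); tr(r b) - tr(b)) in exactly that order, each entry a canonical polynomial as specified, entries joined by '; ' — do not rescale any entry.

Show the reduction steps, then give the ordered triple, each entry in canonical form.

tr(a^2 b) = tr(a)*tr(b a) - tr(b)   [square of a] = x*z - y
so tr(a^2) = tr(a)*tr(a) - tr(1)   [square of a] = x^2 - 2
tr(b a^2 b) = tr(b)*tr(a^2 b) - tr(a^2)   [square of b] = x*y*z - x^2 - y^2 + 2
reduce: tr(b a b a) = tr(b a)*tr(b a) - tr(1)   [split at a repeated b] = z^2 - 2
tr(b a b) = tr(b)*tr(a b) - tr(a)   [square of b] = y*z - x
reduce: tr(b a^2 b a) = tr(a)*tr(b a b a) - tr(b a b)   [square of a] = x*z^2 - y*z - x
reduce: tr(a^2 b a^-1 b) = tr(b a^2 b)*tr(a) - tr(b a^2 b a)   [inverse elimination on a] = x^2*y*z - x^3 - x*y^2 - x*z^2 + y*z + 3*x
reduce: tr(a b a^-1 b^-1 a) = tr(a^2 b a^-1)*tr(b) - tr(a^2 b a^-1 b)   [inverse elimination on b] = -x^2*y*z + x^3 + x*y^2 + x*z^2 - 3*x
reduce: tr(a^3) = tr(a)*tr(a^2) - tr(a)   [square of a] = x^3 - 3*x
so tr(b a^3) = tr(a)*tr(a b a) - tr(a b)   [square of a] = x^2*z - x*y - z
so tr(a^3 b a) = tr(a)*tr(b a^3) - tr(b a^2)   [square of a] = x^3*z - x^2*y - 2*x*z + y
reduce: tr(a^3 b a b) = tr(a)*tr(a b a b a) - tr(a b a b)   [square of a] = x^2*z^2 - x*y*z - x^2 - z^2 + 2
reduce: tr(b^-1 a^3 b a) = tr(a^3 b a)*tr(b) - tr(a^3 b a b)   [inverse elimination on b] = x^3*y*z - x^2*y^2 - x^2*z^2 - x*y*z + x^2 + y^2 + z^2 - 2
so tr(a b a^-1 b^-1 a^2) = tr(b^-1 a^3 b)*tr(a) - tr(b^-1 a^3 b a)   [inverse elimination on a] = -x^3*y*z + x^4 + x^2*y^2 + x^2*z^2 + x*y*z - 4*x^2 - y^2 - z^2 + 2
tr(a b a b a b) = tr(b a)*tr(b a b a) - tr(b^-1 a^-1)  (split on b) = z^3 - 3*z
so tr(b^-1 a b a b a) = tr(a b a b a)*tr(b) - tr(a b a b a b)  (eliminate b^-1) = x*y*z^2 - y^2*z - z^3 - x*y + 3*z
so tr(a b a^-1 b^-1 a b) = tr(b^-1 a b a b)*tr(a) - tr(b^-1 a b a b a)  (eliminate a^-1) = -x*y*z^2 + x^2*z + y^2*z + z^3 - 3*z
assemble the triple (tr(r) - 2; tr(r a) - x; tr(r b) - y)

-x^2*y*z + x^3 + x*y^2 + x*z^2 - 3*x - 2; -x^3*y*z + x^4 + x^2*y^2 + x^2*z^2 + x*y*z - 4*x^2 - y^2 - z^2 - x + 2; -x*y*z^2 + x^2*z + y^2*z + z^3 - y - 3*z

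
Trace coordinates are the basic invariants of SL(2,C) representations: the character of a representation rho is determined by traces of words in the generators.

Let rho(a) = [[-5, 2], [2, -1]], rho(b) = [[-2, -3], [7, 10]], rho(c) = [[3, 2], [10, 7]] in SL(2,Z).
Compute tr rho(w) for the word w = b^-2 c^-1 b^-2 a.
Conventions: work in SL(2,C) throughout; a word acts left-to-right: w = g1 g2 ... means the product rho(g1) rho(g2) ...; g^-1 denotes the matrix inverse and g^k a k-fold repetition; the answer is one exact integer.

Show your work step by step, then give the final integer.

-165310

rho(b^-1) = [[10, 3], [-7, -2]]
... * rho(b^-1) = [[10, 3], [-7, -2]]  ->  [[79, 24], [-56, -17]]
... * rho(c^-1) = [[7, -2], [-10, 3]]  ->  [[313, -86], [-222, 61]]
... * rho(b^-1) = [[10, 3], [-7, -2]]  ->  [[3732, 1111], [-2647, -788]]
... * rho(b^-1) = [[10, 3], [-7, -2]]  ->  [[29543, 8974], [-20954, -6365]]
... * rho(a) = [[-5, 2], [2, -1]]  ->  [[-129767, 50112], [92040, -35543]]
tr = -129767 + -35543 = -165310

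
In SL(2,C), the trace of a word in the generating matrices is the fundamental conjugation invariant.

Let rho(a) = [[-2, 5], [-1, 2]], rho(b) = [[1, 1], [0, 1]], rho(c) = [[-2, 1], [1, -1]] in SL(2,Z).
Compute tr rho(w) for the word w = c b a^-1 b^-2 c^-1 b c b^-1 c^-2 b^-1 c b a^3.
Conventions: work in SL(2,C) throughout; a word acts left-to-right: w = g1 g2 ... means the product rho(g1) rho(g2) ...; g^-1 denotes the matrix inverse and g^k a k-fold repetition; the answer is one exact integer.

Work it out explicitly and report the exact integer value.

-974

rho(c) = [[-2, 1], [1, -1]]
... * rho(b) = [[1, 1], [0, 1]]  ->  [[-2, -1], [1, 0]]
... * rho(a^-1) = [[2, -5], [1, -2]]  ->  [[-5, 12], [2, -5]]
... * rho(b^-1) = [[1, -1], [0, 1]]  ->  [[-5, 17], [2, -7]]
... * rho(b^-1) = [[1, -1], [0, 1]]  ->  [[-5, 22], [2, -9]]
... * rho(c^-1) = [[-1, -1], [-1, -2]]  ->  [[-17, -39], [7, 16]]
... * rho(b) = [[1, 1], [0, 1]]  ->  [[-17, -56], [7, 23]]
... * rho(c) = [[-2, 1], [1, -1]]  ->  [[-22, 39], [9, -16]]
... * rho(b^-1) = [[1, -1], [0, 1]]  ->  [[-22, 61], [9, -25]]
... * rho(c^-1) = [[-1, -1], [-1, -2]]  ->  [[-39, -100], [16, 41]]
... * rho(c^-1) = [[-1, -1], [-1, -2]]  ->  [[139, 239], [-57, -98]]
... * rho(b^-1) = [[1, -1], [0, 1]]  ->  [[139, 100], [-57, -41]]
... * rho(c) = [[-2, 1], [1, -1]]  ->  [[-178, 39], [73, -16]]
... * rho(b) = [[1, 1], [0, 1]]  ->  [[-178, -139], [73, 57]]
... * rho(a) = [[-2, 5], [-1, 2]]  ->  [[495, -1168], [-203, 479]]
... * rho(a) = [[-2, 5], [-1, 2]]  ->  [[178, 139], [-73, -57]]
... * rho(a) = [[-2, 5], [-1, 2]]  ->  [[-495, 1168], [203, -479]]
tr = -495 + -479 = -974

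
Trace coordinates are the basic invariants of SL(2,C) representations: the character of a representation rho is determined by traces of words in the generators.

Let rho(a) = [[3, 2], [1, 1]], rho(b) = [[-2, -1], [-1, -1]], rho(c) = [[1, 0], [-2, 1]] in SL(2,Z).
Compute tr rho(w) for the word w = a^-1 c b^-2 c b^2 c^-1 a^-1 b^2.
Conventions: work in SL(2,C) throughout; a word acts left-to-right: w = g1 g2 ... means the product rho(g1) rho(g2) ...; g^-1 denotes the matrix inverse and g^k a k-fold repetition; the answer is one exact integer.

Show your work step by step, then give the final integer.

rho(a^-1) = [[1, -2], [-1, 3]]
... * rho(c) = [[1, 0], [-2, 1]]  ->  [[5, -2], [-7, 3]]
... * rho(b^-1) = [[-1, 1], [1, -2]]  ->  [[-7, 9], [10, -13]]
... * rho(b^-1) = [[-1, 1], [1, -2]]  ->  [[16, -25], [-23, 36]]
... * rho(c) = [[1, 0], [-2, 1]]  ->  [[66, -25], [-95, 36]]
... * rho(b) = [[-2, -1], [-1, -1]]  ->  [[-107, -41], [154, 59]]
... * rho(b) = [[-2, -1], [-1, -1]]  ->  [[255, 148], [-367, -213]]
... * rho(c^-1) = [[1, 0], [2, 1]]  ->  [[551, 148], [-793, -213]]
... * rho(a^-1) = [[1, -2], [-1, 3]]  ->  [[403, -658], [-580, 947]]
... * rho(b) = [[-2, -1], [-1, -1]]  ->  [[-148, 255], [213, -367]]
... * rho(b) = [[-2, -1], [-1, -1]]  ->  [[41, -107], [-59, 154]]
tr = 41 + 154 = 195

195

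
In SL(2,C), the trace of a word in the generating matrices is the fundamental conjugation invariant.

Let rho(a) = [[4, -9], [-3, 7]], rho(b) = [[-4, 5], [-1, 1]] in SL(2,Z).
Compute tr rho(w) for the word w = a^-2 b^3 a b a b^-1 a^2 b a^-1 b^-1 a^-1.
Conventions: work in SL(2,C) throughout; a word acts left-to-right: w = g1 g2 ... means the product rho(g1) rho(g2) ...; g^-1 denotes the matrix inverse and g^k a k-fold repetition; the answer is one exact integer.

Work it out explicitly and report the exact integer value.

rho(a^-1) = [[7, 9], [3, 4]]
... * rho(a^-1) = [[7, 9], [3, 4]]  ->  [[76, 99], [33, 43]]
... * rho(b) = [[-4, 5], [-1, 1]]  ->  [[-403, 479], [-175, 208]]
... * rho(b) = [[-4, 5], [-1, 1]]  ->  [[1133, -1536], [492, -667]]
... * rho(b) = [[-4, 5], [-1, 1]]  ->  [[-2996, 4129], [-1301, 1793]]
... * rho(a) = [[4, -9], [-3, 7]]  ->  [[-24371, 55867], [-10583, 24260]]
... * rho(b) = [[-4, 5], [-1, 1]]  ->  [[41617, -65988], [18072, -28655]]
... * rho(a) = [[4, -9], [-3, 7]]  ->  [[364432, -836469], [158253, -363233]]
... * rho(b^-1) = [[1, -5], [1, -4]]  ->  [[-472037, 1523716], [-204980, 661667]]
... * rho(a) = [[4, -9], [-3, 7]]  ->  [[-6459296, 14914345], [-2804921, 6476489]]
... * rho(a) = [[4, -9], [-3, 7]]  ->  [[-70580219, 162534079], [-30649151, 70579712]]
... * rho(b) = [[-4, 5], [-1, 1]]  ->  [[119786797, -190367016], [52016892, -82666043]]
... * rho(a^-1) = [[7, 9], [3, 4]]  ->  [[267406531, 316613109], [116120115, 137487856]]
... * rho(b^-1) = [[1, -5], [1, -4]]  ->  [[584019640, -2603485091], [253607971, -1130551999]]
... * rho(a^-1) = [[7, 9], [3, 4]]  ->  [[-3722317793, -5157763604], [-1616400200, -2239736257]]
tr = -3722317793 + -2239736257 = -5962054050

-5962054050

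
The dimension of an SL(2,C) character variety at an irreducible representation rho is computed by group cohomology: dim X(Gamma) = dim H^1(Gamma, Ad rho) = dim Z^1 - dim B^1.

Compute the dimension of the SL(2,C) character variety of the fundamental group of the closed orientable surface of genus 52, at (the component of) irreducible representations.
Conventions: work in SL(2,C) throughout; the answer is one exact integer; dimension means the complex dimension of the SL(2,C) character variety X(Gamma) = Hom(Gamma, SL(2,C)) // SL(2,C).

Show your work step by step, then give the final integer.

Gamma = pi_1(Sigma_52) = < a_1, b_1, ..., a_52, b_52 | prod [a_i, b_i] > has 2g = 104 generators and 1 relator.
Unconstrained cocycle data is one sl_2 vector per generator (312 dimensions), cut by the relator condition d_2(z) = 0.
H^2 = coker(d_2) is dual to H^0 = 0 at irreducible rho (Poincare duality), so d_2 is onto: dim Z^1 = 309.
Coboundaries contribute dim B^1 = 3 (injective at irreducible rho).
dim X = dim H^1 = 309 - 3 = 306.

306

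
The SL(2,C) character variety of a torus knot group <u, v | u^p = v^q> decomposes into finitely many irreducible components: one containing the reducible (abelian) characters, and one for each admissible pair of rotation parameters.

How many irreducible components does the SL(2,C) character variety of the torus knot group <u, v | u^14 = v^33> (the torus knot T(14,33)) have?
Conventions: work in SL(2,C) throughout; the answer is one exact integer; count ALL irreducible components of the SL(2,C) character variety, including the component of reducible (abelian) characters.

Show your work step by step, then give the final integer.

209

For T(14,33): irreducibility forces the central element u^14 = v^33 to one of +I, -I.
On an irreducible component, tr(u) is locked at 2*cos(pi*alpha/14) for some alpha in 1..13, and tr(v) at 2*cos(pi*beta/33) for some beta in 1..32.
u^14 = (-1)^alpha I and v^33 = (-1)^beta I must agree, so alpha and beta have equal parity.
Enumerate parity-matched pairs: 7*16 odd-odd plus 6*16 even-even gives 208.
That is 208 components of irreducible characters, and with the reducible (abelian) component the total is 209.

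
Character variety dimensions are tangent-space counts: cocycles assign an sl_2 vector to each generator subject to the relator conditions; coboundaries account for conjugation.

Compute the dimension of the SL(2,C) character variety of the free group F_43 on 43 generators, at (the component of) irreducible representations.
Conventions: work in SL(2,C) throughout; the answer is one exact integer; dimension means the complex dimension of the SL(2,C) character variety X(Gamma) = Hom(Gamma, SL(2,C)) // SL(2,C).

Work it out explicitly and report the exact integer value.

Here Gamma is free of rank 43 — no relator constrains a cocycle.
So Z^1 = (sl_2)^43 in full: dim Z^1 = 129.
At an irreducible rho the centralizer of the image in sl_2 is 0, so the coboundary map sl_2 -> Z^1 is injective: dim B^1 = 3.
Therefore dim X = 129 - 3 = 126.

126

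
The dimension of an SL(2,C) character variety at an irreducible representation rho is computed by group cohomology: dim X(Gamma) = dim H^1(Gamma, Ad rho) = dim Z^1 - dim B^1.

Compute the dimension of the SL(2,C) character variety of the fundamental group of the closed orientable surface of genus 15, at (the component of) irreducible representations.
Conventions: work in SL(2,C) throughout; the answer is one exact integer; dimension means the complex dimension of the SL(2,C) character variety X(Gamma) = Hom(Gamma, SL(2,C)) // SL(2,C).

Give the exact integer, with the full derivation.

84

pi_1 of the closed genus-15 surface has 30 generators bound by the single product-of-commutators relator.
Before the relator condition, cocycle space has dim 3*30 = 90.
At an irreducible rho, H^2 = coker(d_2) vanishes (Poincare duality: H^2 is dual to H^0 = invariants = 0), so d_2 is surjective onto sl_2 and dim Z^1 = 90 - 3 = 87.
Coboundaries contribute dim B^1 = 3 (injective at irreducible rho).
Hence dim X = 87 - 3 = 84.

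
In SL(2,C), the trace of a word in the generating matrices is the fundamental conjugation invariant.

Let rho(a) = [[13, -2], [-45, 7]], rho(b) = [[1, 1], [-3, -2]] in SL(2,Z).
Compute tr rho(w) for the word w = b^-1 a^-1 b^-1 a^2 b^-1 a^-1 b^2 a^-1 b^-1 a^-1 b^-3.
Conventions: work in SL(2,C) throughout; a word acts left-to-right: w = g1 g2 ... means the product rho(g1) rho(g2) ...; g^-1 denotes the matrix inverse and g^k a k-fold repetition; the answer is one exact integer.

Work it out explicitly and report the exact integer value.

rho(b^-1) = [[-2, -1], [3, 1]]
... * rho(a^-1) = [[7, 2], [45, 13]]  ->  [[-59, -17], [66, 19]]
... * rho(b^-1) = [[-2, -1], [3, 1]]  ->  [[67, 42], [-75, -47]]
... * rho(a) = [[13, -2], [-45, 7]]  ->  [[-1019, 160], [1140, -179]]
... * rho(a) = [[13, -2], [-45, 7]]  ->  [[-20447, 3158], [22875, -3533]]
... * rho(b^-1) = [[-2, -1], [3, 1]]  ->  [[50368, 23605], [-56349, -26408]]
... * rho(a^-1) = [[7, 2], [45, 13]]  ->  [[1414801, 407601], [-1582803, -456002]]
... * rho(b) = [[1, 1], [-3, -2]]  ->  [[191998, 599599], [-214797, -670799]]
... * rho(b) = [[1, 1], [-3, -2]]  ->  [[-1606799, -1007200], [1797600, 1126801]]
... * rho(a^-1) = [[7, 2], [45, 13]]  ->  [[-56571593, -16307198], [63289245, 18243613]]
... * rho(b^-1) = [[-2, -1], [3, 1]]  ->  [[64221592, 40264395], [-71847651, -45045632]]
... * rho(a^-1) = [[7, 2], [45, 13]]  ->  [[2261448919, 651880319], [-2529986997, -729288518]]
... * rho(b^-1) = [[-2, -1], [3, 1]]  ->  [[-2567256881, -1609568600], [2872108440, 1800698479]]
... * rho(b^-1) = [[-2, -1], [3, 1]]  ->  [[305807962, 957688281], [-342121443, -1071409961]]
... * rho(b^-1) = [[-2, -1], [3, 1]]  ->  [[2261448919, 651880319], [-2529986997, -729288518]]
tr = 2261448919 + -729288518 = 1532160401

1532160401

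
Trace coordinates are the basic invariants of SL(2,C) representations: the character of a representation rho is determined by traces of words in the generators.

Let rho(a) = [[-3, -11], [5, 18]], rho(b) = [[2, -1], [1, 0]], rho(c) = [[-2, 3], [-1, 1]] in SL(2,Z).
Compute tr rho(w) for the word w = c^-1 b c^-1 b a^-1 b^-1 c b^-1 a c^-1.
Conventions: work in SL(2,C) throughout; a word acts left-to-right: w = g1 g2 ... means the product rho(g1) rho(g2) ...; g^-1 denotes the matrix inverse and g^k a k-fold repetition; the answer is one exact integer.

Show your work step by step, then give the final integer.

7

rho(c^-1) = [[1, -3], [1, -2]]
... * rho(b) = [[2, -1], [1, 0]]  ->  [[-1, -1], [0, -1]]
... * rho(c^-1) = [[1, -3], [1, -2]]  ->  [[-2, 5], [-1, 2]]
... * rho(b) = [[2, -1], [1, 0]]  ->  [[1, 2], [0, 1]]
... * rho(a^-1) = [[18, 11], [-5, -3]]  ->  [[8, 5], [-5, -3]]
... * rho(b^-1) = [[0, 1], [-1, 2]]  ->  [[-5, 18], [3, -11]]
... * rho(c) = [[-2, 3], [-1, 1]]  ->  [[-8, 3], [5, -2]]
... * rho(b^-1) = [[0, 1], [-1, 2]]  ->  [[-3, -2], [2, 1]]
... * rho(a) = [[-3, -11], [5, 18]]  ->  [[-1, -3], [-1, -4]]
... * rho(c^-1) = [[1, -3], [1, -2]]  ->  [[-4, 9], [-5, 11]]
tr = -4 + 11 = 7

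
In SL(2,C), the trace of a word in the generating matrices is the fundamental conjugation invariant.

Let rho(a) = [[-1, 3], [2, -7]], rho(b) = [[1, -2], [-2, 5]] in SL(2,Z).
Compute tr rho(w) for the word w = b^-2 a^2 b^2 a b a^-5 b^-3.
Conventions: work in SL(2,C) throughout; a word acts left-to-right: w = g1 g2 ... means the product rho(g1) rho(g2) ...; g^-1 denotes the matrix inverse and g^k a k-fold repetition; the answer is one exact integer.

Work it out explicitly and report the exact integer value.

rho(b^-1) = [[5, 2], [2, 1]]
... * rho(b^-1) = [[5, 2], [2, 1]]  ->  [[29, 12], [12, 5]]
... * rho(a) = [[-1, 3], [2, -7]]  ->  [[-5, 3], [-2, 1]]
... * rho(a) = [[-1, 3], [2, -7]]  ->  [[11, -36], [4, -13]]
... * rho(b) = [[1, -2], [-2, 5]]  ->  [[83, -202], [30, -73]]
... * rho(b) = [[1, -2], [-2, 5]]  ->  [[487, -1176], [176, -425]]
... * rho(a) = [[-1, 3], [2, -7]]  ->  [[-2839, 9693], [-1026, 3503]]
... * rho(b) = [[1, -2], [-2, 5]]  ->  [[-22225, 54143], [-8032, 19567]]
... * rho(a^-1) = [[-7, -3], [-2, -1]]  ->  [[47289, 12532], [17090, 4529]]
... * rho(a^-1) = [[-7, -3], [-2, -1]]  ->  [[-356087, -154399], [-128688, -55799]]
... * rho(a^-1) = [[-7, -3], [-2, -1]]  ->  [[2801407, 1222660], [1012414, 441863]]
... * rho(a^-1) = [[-7, -3], [-2, -1]]  ->  [[-22055169, -9626881], [-7970624, -3479105]]
... * rho(a^-1) = [[-7, -3], [-2, -1]]  ->  [[173639945, 75792388], [62752578, 27390977]]
... * rho(b^-1) = [[5, 2], [2, 1]]  ->  [[1019784501, 423072278], [368544844, 152896133]]
... * rho(b^-1) = [[5, 2], [2, 1]]  ->  [[5945067061, 2462641280], [2148516486, 889985821]]
... * rho(b^-1) = [[5, 2], [2, 1]]  ->  [[34650617865, 14352775402], [12522554072, 5187018793]]
tr = 34650617865 + 5187018793 = 39837636658

39837636658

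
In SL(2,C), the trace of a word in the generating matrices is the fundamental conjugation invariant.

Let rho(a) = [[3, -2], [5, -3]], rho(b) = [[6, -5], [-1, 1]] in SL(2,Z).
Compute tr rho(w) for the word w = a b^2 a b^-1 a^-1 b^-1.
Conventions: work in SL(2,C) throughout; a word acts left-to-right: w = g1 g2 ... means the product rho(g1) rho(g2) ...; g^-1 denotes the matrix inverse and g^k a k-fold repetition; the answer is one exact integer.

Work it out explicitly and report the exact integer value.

rho(a) = [[3, -2], [5, -3]]
... * rho(b) = [[6, -5], [-1, 1]]  ->  [[20, -17], [33, -28]]
... * rho(b) = [[6, -5], [-1, 1]]  ->  [[137, -117], [226, -193]]
... * rho(a) = [[3, -2], [5, -3]]  ->  [[-174, 77], [-287, 127]]
... * rho(b^-1) = [[1, 5], [1, 6]]  ->  [[-97, -408], [-160, -673]]
... * rho(a^-1) = [[-3, 2], [-5, 3]]  ->  [[2331, -1418], [3845, -2339]]
... * rho(b^-1) = [[1, 5], [1, 6]]  ->  [[913, 3147], [1506, 5191]]
tr = 913 + 5191 = 6104

6104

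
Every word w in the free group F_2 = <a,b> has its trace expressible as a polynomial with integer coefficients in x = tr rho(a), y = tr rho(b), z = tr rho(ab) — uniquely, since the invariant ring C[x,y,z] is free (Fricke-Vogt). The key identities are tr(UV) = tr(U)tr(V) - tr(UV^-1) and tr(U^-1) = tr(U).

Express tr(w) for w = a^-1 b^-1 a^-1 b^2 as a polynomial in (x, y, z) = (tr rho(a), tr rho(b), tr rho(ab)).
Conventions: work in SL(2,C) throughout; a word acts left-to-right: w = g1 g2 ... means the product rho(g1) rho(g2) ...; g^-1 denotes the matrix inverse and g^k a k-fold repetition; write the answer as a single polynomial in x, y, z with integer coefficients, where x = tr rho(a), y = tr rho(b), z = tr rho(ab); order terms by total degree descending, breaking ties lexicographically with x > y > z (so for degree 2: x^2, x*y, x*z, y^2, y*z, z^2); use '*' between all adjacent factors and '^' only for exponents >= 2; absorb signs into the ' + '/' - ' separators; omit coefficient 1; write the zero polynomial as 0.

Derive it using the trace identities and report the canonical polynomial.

x*y^2*z - y^3 - y*z^2 - x*z + 3*y

tr(b^2) = tr(b) tr(b) - tr(1)  (reduce the b square) = y^2 - 2
tr(b^2 a) = tr(b) tr(a b) - tr(a)  (reduce the b square) = y*z - x
tr(b^2 a^-1) = tr(b^2) tr(a) - tr(b^2 a)  (eliminate a^-1) = x*y^2 - y*z - x
tr(a^-1 b^2 a^-1) = tr(b^2 a^-1) tr(a) - tr(b^2)  (eliminate a^-1) = x^2*y^2 - x*y*z - x^2 - y^2 + 2
tr(b^3) = tr(b) tr(b^2) - tr(b)  (reduce the b square) = y^3 - 3*y
tr(b^3 a) = tr(b) tr(a b^2) - tr(a b)  (reduce the b square) = y^2*z - x*y - z
tr(b^2 a^-1 b) = tr(b^3) tr(a) - tr(b^3 a)  (eliminate a^-1) = x*y^3 - y^2*z - 2*x*y + z
tr(a b a b) = tr(a b) tr(a b) - tr(1)  (split on a) = z^2 - 2
tr(a b a) = tr(a) tr(b a) - tr(b)  (reduce the a square) = x*z - y
tr(b a b^2 a) = tr(b) tr(a b a b) - tr(a b a)  (reduce the b square) = y*z^2 - x*z - y
tr(b^2 a^-1 b a) = tr(b a b^2) tr(a) - tr(b a b^2 a)  (eliminate a^-1) = x*y^2*z - x^2*y - y*z^2 + y
tr(a^-1 b^2 a^-1 b) = tr(b^2 a^-1 b) tr(a) - tr(b^2 a^-1 b a)  (eliminate a^-1) = x^2*y^3 - 2*x*y^2*z - x^2*y + y*z^2 + x*z - y
tr(a^-1 b^-1 a^-1 b^2) = tr(a^-1 b^2 a^-1) tr(b) - tr(a^-1 b^2 a^-1 b)  (eliminate b^-1) = x*y^2*z - y^3 - y*z^2 - x*z + 3*y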